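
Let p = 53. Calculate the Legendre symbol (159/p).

0

First reduce: 159 ≡ 0 (mod 53).
Top reduces to 0: gcd > 1, so the symbol is 0.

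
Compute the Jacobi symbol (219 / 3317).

Reciprocity: 219 ≡ 3 and 3317 ≡ 1 (mod 4), so (219/3317) = +(3317/219).
Reduce top mod 219: now compute (32/219).
Pull out 2^5: since 219 ≡ 3 (mod 8), (2/219) = -1, so (2/219)^5 = -1.
Reached (1/219) = 1. Collecting the sign flips along the way, the symbol is -1.

-1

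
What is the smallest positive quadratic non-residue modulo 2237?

(2/2237) = −1, so 2 is the smallest positive non-residue mod 2237.

2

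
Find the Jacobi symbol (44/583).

Pull out 2^2: since 583 ≡ 7 (mod 8), (2/583) = +1, so (2/583)^2 = +1.
Reciprocity: 11 ≡ 3 and 583 ≡ 3 (mod 4), so (11/583) = −(583/11).
Reduce top mod 11: now compute (0/11).
Top reduces to 0: gcd > 1, so the symbol is 0.

0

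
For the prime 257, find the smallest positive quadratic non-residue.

(2/257) = +1, so 2 is a residue.
(3/257) = −1, so 3 is the smallest positive non-residue mod 257.

3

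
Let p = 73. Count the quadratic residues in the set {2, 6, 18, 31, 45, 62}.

3

(2/73) = +1 → QR.
(6/73) = +1 → QR.
(18/73) = +1 → QR.
(31/73) = -1 → non-residue.
(45/73) = -1 → non-residue.
(62/73) = -1 → non-residue.
Total quadratic residues among the 6: 3.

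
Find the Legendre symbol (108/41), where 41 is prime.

-1

Euler's criterion: (108/41) ≡ 26^20 (mod 41).
26^2 ≡ 20 (mod 41)
26^4 ≡ 31 (mod 41)
26^8 ≡ 18 (mod 41)
26^16 ≡ 37 (mod 41)
26^20 = 26^(16+4) ≡ 40 (mod 41).
Result is 40 ≡ −1, so (108/41) = −1.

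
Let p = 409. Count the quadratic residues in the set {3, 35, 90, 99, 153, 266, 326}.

(3/409) = +1 → QR.
(35/409) = -1 → non-residue.
(90/409) = +1 → QR.
(99/409) = -1 → non-residue.
(153/409) = +1 → QR.
(266/409) = +1 → QR.
(326/409) = +1 → QR.
Total quadratic residues among the 7: 5.

5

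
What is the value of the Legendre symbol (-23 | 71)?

1

Euler's criterion: (-23/71) ≡ 48^35 (mod 71).
48^2 ≡ 32 (mod 71)
48^4 ≡ 30 (mod 71)
48^8 ≡ 48 (mod 71)
48^16 ≡ 32 (mod 71)
48^32 ≡ 30 (mod 71)
48^35 = 48^(32+2+1) ≡ 1 (mod 71).
Result is 1, so (-23/71) = 1.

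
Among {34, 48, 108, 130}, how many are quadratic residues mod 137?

2

(34/137) = +1 → QR.
(48/137) = -1 → non-residue.
(108/137) = -1 → non-residue.
(130/137) = +1 → QR.
Total quadratic residues among the 4: 2.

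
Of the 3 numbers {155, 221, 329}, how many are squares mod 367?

(155/367) = -1 → non-residue.
(221/367) = -1 → non-residue.
(329/367) = +1 → QR.
Total quadratic residues among the 3: 1.

1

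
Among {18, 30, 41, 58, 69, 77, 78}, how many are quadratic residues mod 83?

5

(18/83) = -1 → non-residue.
(30/83) = +1 → QR.
(41/83) = +1 → QR.
(58/83) = -1 → non-residue.
(69/83) = +1 → QR.
(77/83) = +1 → QR.
(78/83) = +1 → QR.
Total quadratic residues among the 7: 5.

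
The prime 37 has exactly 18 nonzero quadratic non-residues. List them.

2, 5, 6, 8, 13, 14, 15, 17, 18, 19, 20, 22, 23, 24, 29, 31, 32, 35

Square k = 1,…,18 (k and 37−k give the same square):
1²=1, 2²=4, 3²=9, 4²=16, 5²=25, 6²=36, 7²≡12, 8²≡27, 9²≡7, 10²≡26, 11²≡10, 12²≡33, 13²≡21, 14²≡11, 15²≡3, 16²≡34, 17²≡30, 18²≡28 (mod 37).
The residues are {1, 3, 4, 7, 9, 10, 11, 12, 16, 21, 25, 26, 27, 28, 30, 33, 34, 36}; the non-residues are the remaining 18 nonzero classes.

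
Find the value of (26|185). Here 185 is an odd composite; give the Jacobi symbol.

Pull out 2: since 185 ≡ 1 (mod 8), (2/185) = +1.
Reciprocity: 13 ≡ 1 and 185 ≡ 1 (mod 4), so (13/185) = +(185/13).
Reduce top mod 13: now compute (3/13).
Reciprocity: 3 ≡ 3 and 13 ≡ 1 (mod 4), so (3/13) = +(13/3).
Reduce top mod 3: now compute (1/3).
Reached (1/3) = 1. Collecting the sign flips along the way, the symbol is +1.

1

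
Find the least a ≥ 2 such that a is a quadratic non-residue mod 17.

(2/17) = +1, so 2 is a residue.
(3/17) = −1, so 3 is the smallest positive non-residue mod 17.

3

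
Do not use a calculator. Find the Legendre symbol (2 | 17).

Euler's criterion: (2/17) ≡ 2^8 (mod 17).
2^2 ≡ 4 (mod 17)
2^4 ≡ 16 (mod 17)
2^8 ≡ 1 (mod 17)
2^8 = 2^(8) ≡ 1 (mod 17).
Result is 1, so (2/17) = 1.

1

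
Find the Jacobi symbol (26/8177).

Pull out 2: since 8177 ≡ 1 (mod 8), (2/8177) = +1.
Reciprocity: 13 ≡ 1 and 8177 ≡ 1 (mod 4), so (13/8177) = +(8177/13).
Reduce top mod 13: now compute (0/13).
Top reduces to 0: gcd > 1, so the symbol is 0.

0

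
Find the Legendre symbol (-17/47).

Euler's criterion: (-17/47) ≡ 30^23 (mod 47).
30^2 ≡ 7 (mod 47)
30^4 ≡ 2 (mod 47)
30^8 ≡ 4 (mod 47)
30^16 ≡ 16 (mod 47)
30^23 = 30^(16+4+2+1) ≡ 46 (mod 47).
Result is 46 ≡ −1, so (-17/47) = −1.

-1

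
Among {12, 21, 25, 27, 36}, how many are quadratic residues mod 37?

(12/37) = +1 → QR.
(21/37) = +1 → QR.
(25/37) = +1 → QR.
(27/37) = +1 → QR.
(36/37) = +1 → QR.
Total quadratic residues among the 5: 5.

5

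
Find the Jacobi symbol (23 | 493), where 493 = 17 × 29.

Reciprocity: 23 ≡ 3 and 493 ≡ 1 (mod 4), so (23/493) = +(493/23).
Reduce top mod 23: now compute (10/23).
Pull out 2: since 23 ≡ 7 (mod 8), (2/23) = +1.
Reciprocity: 5 ≡ 1 and 23 ≡ 3 (mod 4), so (5/23) = +(23/5).
Reduce top mod 5: now compute (3/5).
Reciprocity: 3 ≡ 3 and 5 ≡ 1 (mod 4), so (3/5) = +(5/3).
Reduce top mod 3: now compute (2/3).
Pull out 2: since 3 ≡ 3 (mod 8), (2/3) = -1.
Reached (1/3) = 1. Collecting the sign flips along the way, the symbol is -1.

-1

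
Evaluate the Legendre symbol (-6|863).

First reduce: -6 ≡ 857 (mod 863).
Reciprocity: 857 ≡ 1 and 863 ≡ 3 (mod 4), so (857/863) = +(863/857).
Reduce top mod 857: now compute (6/857).
Pull out 2: since 857 ≡ 1 (mod 8), (2/857) = +1.
Reciprocity: 3 ≡ 3 and 857 ≡ 1 (mod 4), so (3/857) = +(857/3).
Reduce top mod 3: now compute (2/3).
Pull out 2: since 3 ≡ 3 (mod 8), (2/3) = -1.
Reached (1/3) = 1. Collecting the sign flips along the way, the symbol is -1.

-1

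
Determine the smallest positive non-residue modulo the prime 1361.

(2/1361) = +1, so 2 is a residue.
(3/1361) = −1, so 3 is the smallest positive non-residue mod 1361.

3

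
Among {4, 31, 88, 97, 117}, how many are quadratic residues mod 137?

2

(4/137) = +1 → QR.
(31/137) = -1 → non-residue.
(88/137) = +1 → QR.
(97/137) = -1 → non-residue.
(117/137) = -1 → non-residue.
Total quadratic residues among the 5: 2.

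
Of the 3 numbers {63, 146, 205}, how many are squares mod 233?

(63/233) = +1 → QR.
(146/233) = -1 → non-residue.
(205/233) = +1 → QR.
Total quadratic residues among the 3: 2.

2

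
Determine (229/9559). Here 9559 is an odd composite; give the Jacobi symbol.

Reciprocity: 229 ≡ 1 and 9559 ≡ 3 (mod 4), so (229/9559) = +(9559/229).
Reduce top mod 229: now compute (170/229).
Pull out 2: since 229 ≡ 5 (mod 8), (2/229) = -1.
Reciprocity: 85 ≡ 1 and 229 ≡ 1 (mod 4), so (85/229) = +(229/85).
Reduce top mod 85: now compute (59/85).
Reciprocity: 59 ≡ 3 and 85 ≡ 1 (mod 4), so (59/85) = +(85/59).
Reduce top mod 59: now compute (26/59).
Pull out 2: since 59 ≡ 3 (mod 8), (2/59) = -1.
Reciprocity: 13 ≡ 1 and 59 ≡ 3 (mod 4), so (13/59) = +(59/13).
Reduce top mod 13: now compute (7/13).
Reciprocity: 7 ≡ 3 and 13 ≡ 1 (mod 4), so (7/13) = +(13/7).
Reduce top mod 7: now compute (6/7).
Pull out 2: since 7 ≡ 7 (mod 8), (2/7) = +1.
Reciprocity: 3 ≡ 3 and 7 ≡ 3 (mod 4), so (3/7) = −(7/3).
Reduce top mod 3: now compute (1/3).
Reached (1/3) = 1. Collecting the sign flips along the way, the symbol is -1.

-1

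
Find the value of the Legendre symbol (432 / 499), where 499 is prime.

Euler's criterion: (432/499) ≡ 432^249 (mod 499).
432^2 ≡ 497 (mod 499)
432^4 ≡ 4 (mod 499)
432^8 ≡ 16 (mod 499)
432^16 ≡ 256 (mod 499)
432^32 ≡ 167 (mod 499)
432^64 ≡ 444 (mod 499)
432^128 ≡ 31 (mod 499)
432^249 = 432^(128+64+32+16+8+1) ≡ 498 (mod 499).
Result is 498 ≡ −1, so (432/499) = −1.

-1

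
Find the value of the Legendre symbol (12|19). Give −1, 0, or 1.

Euler's criterion: (12/19) ≡ 12^9 (mod 19).
12^2 ≡ 11 (mod 19)
12^4 ≡ 7 (mod 19)
12^8 ≡ 11 (mod 19)
12^9 = 12^(8+1) ≡ 18 (mod 19).
Result is 18 ≡ −1, so (12/19) = −1.

-1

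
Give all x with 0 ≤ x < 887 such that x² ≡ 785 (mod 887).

256, 631

Since 887 ≡ 3 (mod 4), a square root of 785 is 785^((887+1)/4) = 785^222 mod 887.
Repeated squaring: 785^2≡647, 785^4≡832, 785^8≡364, 785^16≡333, 785^32≡14, 785^64≡196, 785^128≡275 (mod 887).
785^222 = 785^(128+64+16+8+4+2) ≡ 256 (mod 887).
Check: 256² = 65536 ≡ 785 (mod 887). The two roots are 256 and 631.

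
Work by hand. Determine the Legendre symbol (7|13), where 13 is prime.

-1

Reciprocity: 7 ≡ 3 and 13 ≡ 1 (mod 4), so (7/13) = +(13/7).
Reduce top mod 7: now compute (6/7).
Pull out 2: since 7 ≡ 7 (mod 8), (2/7) = +1.
Reciprocity: 3 ≡ 3 and 7 ≡ 3 (mod 4), so (3/7) = −(7/3).
Reduce top mod 3: now compute (1/3).
Reached (1/3) = 1. Collecting the sign flips along the way, the symbol is -1.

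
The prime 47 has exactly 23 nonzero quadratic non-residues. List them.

5, 10, 11, 13, 15, 19, 20, 22, 23, 26, 29, 30, 31, 33, 35, 38, 39, 40, 41, 43, 44, 45, 46

Square k = 1,…,23 (k and 47−k give the same square):
1²=1, 2²=4, 3²=9, 4²=16, 5²=25, 6²=36, 7²≡2, 8²≡17, 9²≡34, 10²≡6, 11²≡27, 12²≡3, 13²≡28, 14²≡8, 15²≡37, 16²≡21, 17²≡7, 18²≡42, 19²≡32, 20²≡24, 21²≡18, 22²≡14, 23²≡12 (mod 47).
The residues are {1, 2, 3, 4, 6, 7, 8, 9, 12, 14, 16, 17, 18, 21, 24, 25, 27, 28, 32, 34, 36, 37, 42}; the non-residues are the remaining 23 nonzero classes.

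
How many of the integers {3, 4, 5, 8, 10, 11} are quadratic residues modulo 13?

3

(3/13) = +1 → QR.
(4/13) = +1 → QR.
(5/13) = -1 → non-residue.
(8/13) = -1 → non-residue.
(10/13) = +1 → QR.
(11/13) = -1 → non-residue.
Total quadratic residues among the 6: 3.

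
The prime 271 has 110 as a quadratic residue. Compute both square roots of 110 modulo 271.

129, 142

Since 271 ≡ 3 (mod 4), a square root of 110 is 110^((271+1)/4) = 110^68 mod 271.
Repeated squaring: 110^2≡176, 110^4≡82, 110^8≡220, 110^16≡162, 110^32≡228, 110^64≡223 (mod 271).
110^68 = 110^(64+4) ≡ 129 (mod 271).
Check: 129² = 16641 ≡ 110 (mod 271). The two roots are 129 and 142.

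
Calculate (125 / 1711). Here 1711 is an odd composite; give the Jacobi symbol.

Reciprocity: 125 ≡ 1 and 1711 ≡ 3 (mod 4), so (125/1711) = +(1711/125).
Reduce top mod 125: now compute (86/125).
Pull out 2: since 125 ≡ 5 (mod 8), (2/125) = -1.
Reciprocity: 43 ≡ 3 and 125 ≡ 1 (mod 4), so (43/125) = +(125/43).
Reduce top mod 43: now compute (39/43).
Reciprocity: 39 ≡ 3 and 43 ≡ 3 (mod 4), so (39/43) = −(43/39).
Reduce top mod 39: now compute (4/39).
Pull out 2^2: since 39 ≡ 7 (mod 8), (2/39) = +1, so (2/39)^2 = +1.
Reached (1/39) = 1. Collecting the sign flips along the way, the symbol is +1.

1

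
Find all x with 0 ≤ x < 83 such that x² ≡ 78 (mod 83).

Since 83 ≡ 3 (mod 4), a square root of 78 is 78^((83+1)/4) = 78^21 mod 83.
Repeated squaring: 78^2≡25, 78^4≡44, 78^8≡27, 78^16≡65 (mod 83).
78^21 = 78^(16+4+1) ≡ 59 (mod 83).
Check: 59² = 3481 ≡ 78 (mod 83). The two roots are 24 and 59.

24, 59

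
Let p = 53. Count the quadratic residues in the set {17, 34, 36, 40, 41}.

3

(17/53) = +1 → QR.
(34/53) = -1 → non-residue.
(36/53) = +1 → QR.
(40/53) = +1 → QR.
(41/53) = -1 → non-residue.
Total quadratic residues among the 5: 3.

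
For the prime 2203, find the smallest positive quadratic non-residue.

2

(2/2203) = −1, so 2 is the smallest positive non-residue mod 2203.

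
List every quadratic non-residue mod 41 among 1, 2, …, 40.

3,6,7,11,12,13,14,15,17,19,22,24,26,27,28,29,30,34,35,38

Square k = 1,…,20 (k and 41−k give the same square):
1²=1, 2²=4, 3²=9, 4²=16, 5²=25, 6²=36, 7²≡8, 8²≡23, 9²≡40, 10²≡18, 11²≡39, 12²≡21, 13²≡5, 14²≡32, 15²≡20, 16²≡10, 17²≡2, 18²≡37, 19²≡33, 20²≡31 (mod 41).
The residues are {1, 2, 4, 5, 8, 9, 10, 16, 18, 20, 21, 23, 25, 31, 32, 33, 36, 37, 39, 40}; the non-residues are the remaining 20 nonzero classes.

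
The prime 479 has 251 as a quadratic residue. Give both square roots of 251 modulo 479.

71, 408

Since 479 ≡ 3 (mod 4), a square root of 251 is 251^((479+1)/4) = 251^120 mod 479.
Repeated squaring: 251^2≡252, 251^4≡276, 251^8≡15, 251^16≡225, 251^32≡330, 251^64≡167 (mod 479).
251^120 = 251^(64+32+16+8) ≡ 71 (mod 479).
Check: 71² = 5041 ≡ 251 (mod 479). The two roots are 71 and 408.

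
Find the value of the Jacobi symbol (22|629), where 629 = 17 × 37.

Pull out 2: since 629 ≡ 5 (mod 8), (2/629) = -1.
Reciprocity: 11 ≡ 3 and 629 ≡ 1 (mod 4), so (11/629) = +(629/11).
Reduce top mod 11: now compute (2/11).
Pull out 2: since 11 ≡ 3 (mod 8), (2/11) = -1.
Reached (1/11) = 1. Collecting the sign flips along the way, the symbol is +1.

1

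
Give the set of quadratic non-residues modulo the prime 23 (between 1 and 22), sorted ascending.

5, 7, 10, 11, 14, 15, 17, 19, 20, 21, 22

Square k = 1,…,11 (k and 23−k give the same square):
1²=1, 2²=4, 3²=9, 4²=16, 5²≡2, 6²≡13, 7²≡3, 8²≡18, 9²≡12, 10²≡8, 11²≡6 (mod 23).
The residues are {1, 2, 3, 4, 6, 8, 9, 12, 13, 16, 18}; the non-residues are the remaining 11 nonzero classes.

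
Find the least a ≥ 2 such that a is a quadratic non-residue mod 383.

(2/383) = +1, so 2 is a residue.
(3/383) = +1, so 3 is a residue.
(4/383) = +1, so 4 is a residue.
(5/383) = −1, so 5 is the smallest positive non-residue mod 383.

5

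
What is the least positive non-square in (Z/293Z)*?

(2/293) = −1, so 2 is the smallest positive non-residue mod 293.

2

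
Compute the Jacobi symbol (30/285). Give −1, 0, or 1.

Pull out 2: since 285 ≡ 5 (mod 8), (2/285) = -1.
Reciprocity: 15 ≡ 3 and 285 ≡ 1 (mod 4), so (15/285) = +(285/15).
Reduce top mod 15: now compute (0/15).
Top reduces to 0: gcd > 1, so the symbol is 0.

0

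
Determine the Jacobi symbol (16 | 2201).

1

Pull out 2^4: since 2201 ≡ 1 (mod 8), (2/2201) = +1, so (2/2201)^4 = +1.
Reached (1/2201) = 1. Collecting the sign flips along the way, the symbol is +1.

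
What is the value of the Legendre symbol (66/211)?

1

Euler's criterion: (66/211) ≡ 66^105 (mod 211).
66^2 ≡ 136 (mod 211)
66^4 ≡ 139 (mod 211)
66^8 ≡ 120 (mod 211)
66^16 ≡ 52 (mod 211)
66^32 ≡ 172 (mod 211)
66^64 ≡ 44 (mod 211)
66^105 = 66^(64+32+8+1) ≡ 1 (mod 211).
Result is 1, so (66/211) = 1.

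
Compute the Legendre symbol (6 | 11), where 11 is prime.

Pull out 2: since 11 ≡ 3 (mod 8), (2/11) = -1.
Reciprocity: 3 ≡ 3 and 11 ≡ 3 (mod 4), so (3/11) = −(11/3).
Reduce top mod 3: now compute (2/3).
Pull out 2: since 3 ≡ 3 (mod 8), (2/3) = -1.
Reached (1/3) = 1. Collecting the sign flips along the way, the symbol is -1.

-1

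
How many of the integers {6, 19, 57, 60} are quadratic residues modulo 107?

2

(6/107) = -1 → non-residue.
(19/107) = +1 → QR.
(57/107) = +1 → QR.
(60/107) = -1 → non-residue.
Total quadratic residues among the 4: 2.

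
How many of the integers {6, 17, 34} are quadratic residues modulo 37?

1

(6/37) = -1 → non-residue.
(17/37) = -1 → non-residue.
(34/37) = +1 → QR.
Total quadratic residues among the 3: 1.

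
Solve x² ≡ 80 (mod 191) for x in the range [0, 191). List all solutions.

Since 191 ≡ 3 (mod 4), a square root of 80 is 80^((191+1)/4) = 80^48 mod 191.
Repeated squaring: 80^2≡97, 80^4≡50, 80^8≡17, 80^16≡98, 80^32≡54 (mod 191).
80^48 = 80^(32+16) ≡ 135 (mod 191).
Check: 135² = 18225 ≡ 80 (mod 191). The two roots are 56 and 135.

56, 135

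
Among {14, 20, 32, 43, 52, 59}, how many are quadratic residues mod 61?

3

(14/61) = +1 → QR.
(20/61) = +1 → QR.
(32/61) = -1 → non-residue.
(43/61) = -1 → non-residue.
(52/61) = +1 → QR.
(59/61) = -1 → non-residue.
Total quadratic residues among the 6: 3.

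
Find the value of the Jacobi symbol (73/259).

-1

Reciprocity: 73 ≡ 1 and 259 ≡ 3 (mod 4), so (73/259) = +(259/73).
Reduce top mod 73: now compute (40/73).
Pull out 2^3: since 73 ≡ 1 (mod 8), (2/73) = +1, so (2/73)^3 = +1.
Reciprocity: 5 ≡ 1 and 73 ≡ 1 (mod 4), so (5/73) = +(73/5).
Reduce top mod 5: now compute (3/5).
Reciprocity: 3 ≡ 3 and 5 ≡ 1 (mod 4), so (3/5) = +(5/3).
Reduce top mod 3: now compute (2/3).
Pull out 2: since 3 ≡ 3 (mod 8), (2/3) = -1.
Reached (1/3) = 1. Collecting the sign flips along the way, the symbol is -1.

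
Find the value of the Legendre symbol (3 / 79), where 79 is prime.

-1

Euler's criterion: (3/79) ≡ 3^39 (mod 79).
3^2 ≡ 9 (mod 79)
3^4 ≡ 2 (mod 79)
3^8 ≡ 4 (mod 79)
3^16 ≡ 16 (mod 79)
3^32 ≡ 19 (mod 79)
3^39 = 3^(32+4+2+1) ≡ 78 (mod 79).
Result is 78 ≡ −1, so (3/79) = −1.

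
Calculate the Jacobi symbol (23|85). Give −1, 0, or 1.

1

Reciprocity: 23 ≡ 3 and 85 ≡ 1 (mod 4), so (23/85) = +(85/23).
Reduce top mod 23: now compute (16/23).
Pull out 2^4: since 23 ≡ 7 (mod 8), (2/23) = +1, so (2/23)^4 = +1.
Reached (1/23) = 1. Collecting the sign flips along the way, the symbol is +1.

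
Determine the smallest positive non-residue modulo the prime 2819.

2

(2/2819) = −1, so 2 is the smallest positive non-residue mod 2819.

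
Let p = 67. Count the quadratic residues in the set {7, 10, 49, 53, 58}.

(7/67) = -1 → non-residue.
(10/67) = +1 → QR.
(49/67) = +1 → QR.
(53/67) = -1 → non-residue.
(58/67) = -1 → non-residue.
Total quadratic residues among the 5: 2.

2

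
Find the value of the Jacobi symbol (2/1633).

Pull out 2: since 1633 ≡ 1 (mod 8), (2/1633) = +1.
Reached (1/1633) = 1. Collecting the sign flips along the way, the symbol is +1.

1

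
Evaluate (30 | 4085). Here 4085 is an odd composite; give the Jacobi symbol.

Pull out 2: since 4085 ≡ 5 (mod 8), (2/4085) = -1.
Reciprocity: 15 ≡ 3 and 4085 ≡ 1 (mod 4), so (15/4085) = +(4085/15).
Reduce top mod 15: now compute (5/15).
Reciprocity: 5 ≡ 1 and 15 ≡ 3 (mod 4), so (5/15) = +(15/5).
Reduce top mod 5: now compute (0/5).
Top reduces to 0: gcd > 1, so the symbol is 0.

0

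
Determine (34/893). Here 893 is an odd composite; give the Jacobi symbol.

-1

Pull out 2: since 893 ≡ 5 (mod 8), (2/893) = -1.
Reciprocity: 17 ≡ 1 and 893 ≡ 1 (mod 4), so (17/893) = +(893/17).
Reduce top mod 17: now compute (9/17).
Reciprocity: 9 ≡ 1 and 17 ≡ 1 (mod 4), so (9/17) = +(17/9).
Reduce top mod 9: now compute (8/9).
Pull out 2^3: since 9 ≡ 1 (mod 8), (2/9) = +1, so (2/9)^3 = +1.
Reached (1/9) = 1. Collecting the sign flips along the way, the symbol is -1.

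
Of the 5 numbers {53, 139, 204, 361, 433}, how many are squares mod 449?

4

(53/449) = +1 → QR.
(139/449) = -1 → non-residue.
(204/449) = +1 → QR.
(361/449) = +1 → QR.
(433/449) = +1 → QR.
Total quadratic residues among the 5: 4.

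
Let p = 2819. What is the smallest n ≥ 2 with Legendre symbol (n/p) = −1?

(2/2819) = −1, so 2 is the smallest positive non-residue mod 2819.

2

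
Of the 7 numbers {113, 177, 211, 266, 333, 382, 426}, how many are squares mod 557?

(113/557) = +1 → QR.
(177/557) = -1 → non-residue.
(211/557) = -1 → non-residue.
(266/557) = -1 → non-residue.
(333/557) = -1 → non-residue.
(382/557) = +1 → QR.
(426/557) = +1 → QR.
Total quadratic residues among the 7: 3.

3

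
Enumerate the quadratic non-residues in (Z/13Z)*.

Square k = 1,…,6 (k and 13−k give the same square):
1²=1, 2²=4, 3²=9, 4²≡3, 5²≡12, 6²≡10 (mod 13).
The residues are {1, 3, 4, 9, 10, 12}; the non-residues are the remaining 6 nonzero classes.

2, 5, 6, 7, 8, 11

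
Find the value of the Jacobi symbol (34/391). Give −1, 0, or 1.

0

Pull out 2: since 391 ≡ 7 (mod 8), (2/391) = +1.
Reciprocity: 17 ≡ 1 and 391 ≡ 3 (mod 4), so (17/391) = +(391/17).
Reduce top mod 17: now compute (0/17).
Top reduces to 0: gcd > 1, so the symbol is 0.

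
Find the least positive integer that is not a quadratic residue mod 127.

3

(2/127) = +1, so 2 is a residue.
(3/127) = −1, so 3 is the smallest positive non-residue mod 127.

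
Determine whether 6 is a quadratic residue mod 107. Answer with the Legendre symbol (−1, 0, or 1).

-1

Pull out 2: since 107 ≡ 3 (mod 8), (2/107) = -1.
Reciprocity: 3 ≡ 3 and 107 ≡ 3 (mod 4), so (3/107) = −(107/3).
Reduce top mod 3: now compute (2/3).
Pull out 2: since 3 ≡ 3 (mod 8), (2/3) = -1.
Reached (1/3) = 1. Collecting the sign flips along the way, the symbol is -1.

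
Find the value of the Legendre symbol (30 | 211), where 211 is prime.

Pull out 2: since 211 ≡ 3 (mod 8), (2/211) = -1.
Reciprocity: 15 ≡ 3 and 211 ≡ 3 (mod 4), so (15/211) = −(211/15).
Reduce top mod 15: now compute (1/15).
Reached (1/15) = 1. Collecting the sign flips along the way, the symbol is +1.

1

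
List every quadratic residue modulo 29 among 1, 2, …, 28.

1, 4, 5, 6, 7, 9, 13, 16, 20, 22, 23, 24, 25, 28

Square k = 1,…,14 (k and 29−k give the same square):
1²=1, 2²=4, 3²=9, 4²=16, 5²=25, 6²≡7, 7²≡20, 8²≡6, 9²≡23, 10²≡13, 11²≡5, 12²≡28, 13²≡24, 14²≡22 (mod 29).
So the quadratic residues mod 29 are {1, 4, 5, 6, 7, 9, 13, 16, 20, 22, 23, 24, 25, 28}.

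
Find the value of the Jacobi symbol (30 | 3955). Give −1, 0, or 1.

Pull out 2: since 3955 ≡ 3 (mod 8), (2/3955) = -1.
Reciprocity: 15 ≡ 3 and 3955 ≡ 3 (mod 4), so (15/3955) = −(3955/15).
Reduce top mod 15: now compute (10/15).
Pull out 2: since 15 ≡ 7 (mod 8), (2/15) = +1.
Reciprocity: 5 ≡ 1 and 15 ≡ 3 (mod 4), so (5/15) = +(15/5).
Reduce top mod 5: now compute (0/5).
Top reduces to 0: gcd > 1, so the symbol is 0.

0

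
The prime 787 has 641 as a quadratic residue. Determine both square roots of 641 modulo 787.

Since 787 ≡ 3 (mod 4), a square root of 641 is 641^((787+1)/4) = 641^197 mod 787.
Repeated squaring: 641^2≡67, 641^4≡554, 641^8≡773, 641^16≡196, 641^32≡640, 641^64≡360, 641^128≡532 (mod 787).
641^197 = 641^(128+64+4+1) ≡ 589 (mod 787).
Check: 589² = 346921 ≡ 641 (mod 787). The two roots are 198 and 589.

198, 589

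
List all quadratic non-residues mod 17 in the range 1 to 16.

Square k = 1,…,8 (k and 17−k give the same square):
1²=1, 2²=4, 3²=9, 4²=16, 5²≡8, 6²≡2, 7²≡15, 8²≡13 (mod 17).
The residues are {1, 2, 4, 8, 9, 13, 15, 16}; the non-residues are the remaining 8 nonzero classes.

3,5,6,7,10,11,12,14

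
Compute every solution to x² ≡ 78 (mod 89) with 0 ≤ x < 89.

89 ≡ 1 (mod 4), so we find a root by search.
Trying successive values, 16² = 256 ≡ 78 (mod 89). The other root is 89 − 16 = 73.

16, 73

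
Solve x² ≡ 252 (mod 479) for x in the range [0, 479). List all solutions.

228, 251

Since 479 ≡ 3 (mod 4), a square root of 252 is 252^((479+1)/4) = 252^120 mod 479.
Repeated squaring: 252^2≡276, 252^4≡15, 252^8≡225, 252^16≡330, 252^32≡167, 252^64≡107 (mod 479).
252^120 = 252^(64+32+16+8) ≡ 251 (mod 479).
Check: 251² = 63001 ≡ 252 (mod 479). The two roots are 228 and 251.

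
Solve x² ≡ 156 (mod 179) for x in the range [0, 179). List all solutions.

48, 131

Since 179 ≡ 3 (mod 4), a square root of 156 is 156^((179+1)/4) = 156^45 mod 179.
Repeated squaring: 156^2≡171, 156^4≡64, 156^8≡158, 156^16≡83, 156^32≡87 (mod 179).
156^45 = 156^(32+8+4+1) ≡ 48 (mod 179).
Check: 48² = 2304 ≡ 156 (mod 179). The two roots are 48 and 131.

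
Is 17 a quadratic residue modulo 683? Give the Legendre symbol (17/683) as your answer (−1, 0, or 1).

Reciprocity: 17 ≡ 1 and 683 ≡ 3 (mod 4), so (17/683) = +(683/17).
Reduce top mod 17: now compute (3/17).
Reciprocity: 3 ≡ 3 and 17 ≡ 1 (mod 4), so (3/17) = +(17/3).
Reduce top mod 3: now compute (2/3).
Pull out 2: since 3 ≡ 3 (mod 8), (2/3) = -1.
Reached (1/3) = 1. Collecting the sign flips along the way, the symbol is -1.

-1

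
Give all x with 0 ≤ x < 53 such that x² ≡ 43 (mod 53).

19, 34

53 ≡ 1 (mod 4), so we find a root by search.
Trying successive values, 19² = 361 ≡ 43 (mod 53). The other root is 53 − 19 = 34.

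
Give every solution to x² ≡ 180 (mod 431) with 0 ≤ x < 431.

Since 431 ≡ 3 (mod 4), a square root of 180 is 180^((431+1)/4) = 180^108 mod 431.
Repeated squaring: 180^2≡75, 180^4≡22, 180^8≡53, 180^16≡223, 180^32≡164, 180^64≡174 (mod 431).
180^108 = 180^(64+32+8+4) ≡ 207 (mod 431).
Check: 207² = 42849 ≡ 180 (mod 431). The two roots are 207 and 224.

207, 224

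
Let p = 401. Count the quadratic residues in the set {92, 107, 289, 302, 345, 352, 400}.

5

(92/401) = -1 → non-residue.
(107/401) = -1 → non-residue.
(289/401) = +1 → QR.
(302/401) = +1 → QR.
(345/401) = +1 → QR.
(352/401) = +1 → QR.
(400/401) = +1 → QR.
Total quadratic residues among the 7: 5.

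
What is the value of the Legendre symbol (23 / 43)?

Euler's criterion: (23/43) ≡ 23^21 (mod 43).
23^2 ≡ 13 (mod 43)
23^4 ≡ 40 (mod 43)
23^8 ≡ 9 (mod 43)
23^16 ≡ 38 (mod 43)
23^21 = 23^(16+4+1) ≡ 1 (mod 43).
Result is 1, so (23/43) = 1.

1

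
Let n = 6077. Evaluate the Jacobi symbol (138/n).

Pull out 2: since 6077 ≡ 5 (mod 8), (2/6077) = -1.
Reciprocity: 69 ≡ 1 and 6077 ≡ 1 (mod 4), so (69/6077) = +(6077/69).
Reduce top mod 69: now compute (5/69).
Reciprocity: 5 ≡ 1 and 69 ≡ 1 (mod 4), so (5/69) = +(69/5).
Reduce top mod 5: now compute (4/5).
Pull out 2^2: since 5 ≡ 5 (mod 8), (2/5) = -1, so (2/5)^2 = +1.
Reached (1/5) = 1. Collecting the sign flips along the way, the symbol is -1.

-1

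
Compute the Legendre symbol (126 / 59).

Euler's criterion: (126/59) ≡ 8^29 (mod 59).
8^2 ≡ 5 (mod 59)
8^4 ≡ 25 (mod 59)
8^8 ≡ 35 (mod 59)
8^16 ≡ 45 (mod 59)
8^29 = 8^(16+8+4+1) ≡ 58 (mod 59).
Result is 58 ≡ −1, so (126/59) = −1.

-1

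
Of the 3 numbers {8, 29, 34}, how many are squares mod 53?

1

(8/53) = -1 → non-residue.
(29/53) = +1 → QR.
(34/53) = -1 → non-residue.
Total quadratic residues among the 3: 1.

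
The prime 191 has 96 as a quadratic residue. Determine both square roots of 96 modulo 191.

67, 124

Since 191 ≡ 3 (mod 4), a square root of 96 is 96^((191+1)/4) = 96^48 mod 191.
Repeated squaring: 96^2≡48, 96^4≡12, 96^8≡144, 96^16≡108, 96^32≡13 (mod 191).
96^48 = 96^(32+16) ≡ 67 (mod 191).
Check: 67² = 4489 ≡ 96 (mod 191). The two roots are 67 and 124.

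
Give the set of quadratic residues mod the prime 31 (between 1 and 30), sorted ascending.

1,2,4,5,7,8,9,10,14,16,18,19,20,25,28

Square k = 1,…,15 (k and 31−k give the same square):
1²=1, 2²=4, 3²=9, 4²=16, 5²=25, 6²≡5, 7²≡18, 8²≡2, 9²≡19, 10²≡7, 11²≡28, 12²≡20, 13²≡14, 14²≡10, 15²≡8 (mod 31).
So the quadratic residues mod 31 are {1, 2, 4, 5, 7, 8, 9, 10, 14, 16, 18, 19, 20, 25, 28}.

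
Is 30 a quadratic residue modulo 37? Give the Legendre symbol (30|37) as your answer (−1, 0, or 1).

Pull out 2: since 37 ≡ 5 (mod 8), (2/37) = -1.
Reciprocity: 15 ≡ 3 and 37 ≡ 1 (mod 4), so (15/37) = +(37/15).
Reduce top mod 15: now compute (7/15).
Reciprocity: 7 ≡ 3 and 15 ≡ 3 (mod 4), so (7/15) = −(15/7).
Reduce top mod 7: now compute (1/7).
Reached (1/7) = 1. Collecting the sign flips along the way, the symbol is +1.

1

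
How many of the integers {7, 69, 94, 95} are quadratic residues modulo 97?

(7/97) = -1 → non-residue.
(69/97) = -1 → non-residue.
(94/97) = +1 → QR.
(95/97) = +1 → QR.
Total quadratic residues among the 4: 2.

2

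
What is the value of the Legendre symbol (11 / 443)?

Euler's criterion: (11/443) ≡ 11^221 (mod 443).
11^2 ≡ 121 (mod 443)
11^4 ≡ 22 (mod 443)
11^8 ≡ 41 (mod 443)
11^16 ≡ 352 (mod 443)
11^32 ≡ 307 (mod 443)
11^64 ≡ 333 (mod 443)
11^128 ≡ 139 (mod 443)
11^221 = 11^(128+64+16+8+4+1) ≡ 442 (mod 443).
Result is 442 ≡ −1, so (11/443) = −1.

-1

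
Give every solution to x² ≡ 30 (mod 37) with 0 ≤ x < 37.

17, 20

37 ≡ 1 (mod 4), so we find a root by search.
Trying successive values, 17² = 289 ≡ 30 (mod 37). The other root is 37 − 17 = 20.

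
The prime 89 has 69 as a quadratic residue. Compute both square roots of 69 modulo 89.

43, 46

89 ≡ 1 (mod 4), so we find a root by search.
Trying successive values, 43² = 1849 ≡ 69 (mod 89). The other root is 89 − 43 = 46.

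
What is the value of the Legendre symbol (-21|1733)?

-1

First reduce: -21 ≡ 1712 (mod 1733).
Pull out 2^4: since 1733 ≡ 5 (mod 8), (2/1733) = -1, so (2/1733)^4 = +1.
Reciprocity: 107 ≡ 3 and 1733 ≡ 1 (mod 4), so (107/1733) = +(1733/107).
Reduce top mod 107: now compute (21/107).
Reciprocity: 21 ≡ 1 and 107 ≡ 3 (mod 4), so (21/107) = +(107/21).
Reduce top mod 21: now compute (2/21).
Pull out 2: since 21 ≡ 5 (mod 8), (2/21) = -1.
Reached (1/21) = 1. Collecting the sign flips along the way, the symbol is -1.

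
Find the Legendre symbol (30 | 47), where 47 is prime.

Pull out 2: since 47 ≡ 7 (mod 8), (2/47) = +1.
Reciprocity: 15 ≡ 3 and 47 ≡ 3 (mod 4), so (15/47) = −(47/15).
Reduce top mod 15: now compute (2/15).
Pull out 2: since 15 ≡ 7 (mod 8), (2/15) = +1.
Reached (1/15) = 1. Collecting the sign flips along the way, the symbol is -1.

-1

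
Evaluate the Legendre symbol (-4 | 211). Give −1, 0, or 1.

-1

Euler's criterion: (-4/211) ≡ 207^105 (mod 211).
207^2 ≡ 16 (mod 211)
207^4 ≡ 45 (mod 211)
207^8 ≡ 126 (mod 211)
207^16 ≡ 51 (mod 211)
207^32 ≡ 69 (mod 211)
207^64 ≡ 119 (mod 211)
207^105 = 207^(64+32+8+1) ≡ 210 (mod 211).
Result is 210 ≡ −1, so (-4/211) = −1.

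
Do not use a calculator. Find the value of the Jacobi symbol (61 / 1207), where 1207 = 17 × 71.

1

Reciprocity: 61 ≡ 1 and 1207 ≡ 3 (mod 4), so (61/1207) = +(1207/61).
Reduce top mod 61: now compute (48/61).
Pull out 2^4: since 61 ≡ 5 (mod 8), (2/61) = -1, so (2/61)^4 = +1.
Reciprocity: 3 ≡ 3 and 61 ≡ 1 (mod 4), so (3/61) = +(61/3).
Reduce top mod 3: now compute (1/3).
Reached (1/3) = 1. Collecting the sign flips along the way, the symbol is +1.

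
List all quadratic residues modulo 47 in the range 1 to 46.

1,2,3,4,6,7,8,9,12,14,16,17,18,21,24,25,27,28,32,34,36,37,42

Square k = 1,…,23 (k and 47−k give the same square):
1²=1, 2²=4, 3²=9, 4²=16, 5²=25, 6²=36, 7²≡2, 8²≡17, 9²≡34, 10²≡6, 11²≡27, 12²≡3, 13²≡28, 14²≡8, 15²≡37, 16²≡21, 17²≡7, 18²≡42, 19²≡32, 20²≡24, 21²≡18, 22²≡14, 23²≡12 (mod 47).
So the quadratic residues mod 47 are {1, 2, 3, 4, 6, 7, 8, 9, 12, 14, 16, 17, 18, 21, 24, 25, 27, 28, 32, 34, 36, 37, 42}.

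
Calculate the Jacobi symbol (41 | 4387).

0

Reciprocity: 41 ≡ 1 and 4387 ≡ 3 (mod 4), so (41/4387) = +(4387/41).
Reduce top mod 41: now compute (0/41).
Top reduces to 0: gcd > 1, so the symbol is 0.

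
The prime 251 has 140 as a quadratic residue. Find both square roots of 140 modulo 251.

89, 162

Since 251 ≡ 3 (mod 4), a square root of 140 is 140^((251+1)/4) = 140^63 mod 251.
Repeated squaring: 140^2≡22, 140^4≡233, 140^8≡73, 140^16≡58, 140^32≡101 (mod 251).
140^63 = 140^(32+16+8+4+2+1) ≡ 89 (mod 251).
Check: 89² = 7921 ≡ 140 (mod 251). The two roots are 89 and 162.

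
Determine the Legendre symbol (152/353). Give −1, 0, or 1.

1

Euler's criterion: (152/353) ≡ 152^176 (mod 353).
152^2 ≡ 159 (mod 353)
152^4 ≡ 218 (mod 353)
152^8 ≡ 222 (mod 353)
152^16 ≡ 217 (mod 353)
152^32 ≡ 140 (mod 353)
152^64 ≡ 185 (mod 353)
152^128 ≡ 337 (mod 353)
152^176 = 152^(128+32+16) ≡ 1 (mod 353).
Result is 1, so (152/353) = 1.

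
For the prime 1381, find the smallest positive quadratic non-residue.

2

(2/1381) = −1, so 2 is the smallest positive non-residue mod 1381.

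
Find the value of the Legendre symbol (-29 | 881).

-1

First reduce: -29 ≡ 852 (mod 881).
Pull out 2^2: since 881 ≡ 1 (mod 8), (2/881) = +1, so (2/881)^2 = +1.
Reciprocity: 213 ≡ 1 and 881 ≡ 1 (mod 4), so (213/881) = +(881/213).
Reduce top mod 213: now compute (29/213).
Reciprocity: 29 ≡ 1 and 213 ≡ 1 (mod 4), so (29/213) = +(213/29).
Reduce top mod 29: now compute (10/29).
Pull out 2: since 29 ≡ 5 (mod 8), (2/29) = -1.
Reciprocity: 5 ≡ 1 and 29 ≡ 1 (mod 4), so (5/29) = +(29/5).
Reduce top mod 5: now compute (4/5).
Pull out 2^2: since 5 ≡ 5 (mod 8), (2/5) = -1, so (2/5)^2 = +1.
Reached (1/5) = 1. Collecting the sign flips along the way, the symbol is -1.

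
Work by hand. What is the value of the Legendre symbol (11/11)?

First reduce: 11 ≡ 0 (mod 11).
Top reduces to 0: gcd > 1, so the symbol is 0.

0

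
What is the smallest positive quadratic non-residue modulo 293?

2

(2/293) = −1, so 2 is the smallest positive non-residue mod 293.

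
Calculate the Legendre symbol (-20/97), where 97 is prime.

-1

First reduce: -20 ≡ 77 (mod 97).
Reciprocity: 77 ≡ 1 and 97 ≡ 1 (mod 4), so (77/97) = +(97/77).
Reduce top mod 77: now compute (20/77).
Pull out 2^2: since 77 ≡ 5 (mod 8), (2/77) = -1, so (2/77)^2 = +1.
Reciprocity: 5 ≡ 1 and 77 ≡ 1 (mod 4), so (5/77) = +(77/5).
Reduce top mod 5: now compute (2/5).
Pull out 2: since 5 ≡ 5 (mod 8), (2/5) = -1.
Reached (1/5) = 1. Collecting the sign flips along the way, the symbol is -1.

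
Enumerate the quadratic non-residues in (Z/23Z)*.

Square k = 1,…,11 (k and 23−k give the same square):
1²=1, 2²=4, 3²=9, 4²=16, 5²≡2, 6²≡13, 7²≡3, 8²≡18, 9²≡12, 10²≡8, 11²≡6 (mod 23).
The residues are {1, 2, 3, 4, 6, 8, 9, 12, 13, 16, 18}; the non-residues are the remaining 11 nonzero classes.

5, 7, 10, 11, 14, 15, 17, 19, 20, 21, 22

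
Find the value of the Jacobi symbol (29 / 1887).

Reciprocity: 29 ≡ 1 and 1887 ≡ 3 (mod 4), so (29/1887) = +(1887/29).
Reduce top mod 29: now compute (2/29).
Pull out 2: since 29 ≡ 5 (mod 8), (2/29) = -1.
Reached (1/29) = 1. Collecting the sign flips along the way, the symbol is -1.

-1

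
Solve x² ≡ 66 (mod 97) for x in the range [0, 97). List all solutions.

97 ≡ 1 (mod 4), so we find a root by search.
Trying successive values, 39² = 1521 ≡ 66 (mod 97). The other root is 97 − 39 = 58.

39, 58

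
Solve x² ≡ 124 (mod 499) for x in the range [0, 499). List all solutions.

110, 389

Since 499 ≡ 3 (mod 4), a square root of 124 is 124^((499+1)/4) = 124^125 mod 499.
Repeated squaring: 124^2≡406, 124^4≡166, 124^8≡111, 124^16≡345, 124^32≡263, 124^64≡307 (mod 499).
124^125 = 124^(64+32+16+8+4+1) ≡ 110 (mod 499).
Check: 110² = 12100 ≡ 124 (mod 499). The two roots are 110 and 389.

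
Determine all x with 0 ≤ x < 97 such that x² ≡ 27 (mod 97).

30, 67

97 ≡ 1 (mod 4), so we find a root by search.
Trying successive values, 30² = 900 ≡ 27 (mod 97). The other root is 97 − 30 = 67.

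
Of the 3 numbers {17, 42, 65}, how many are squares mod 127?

(17/127) = +1 → QR.
(42/127) = +1 → QR.
(65/127) = -1 → non-residue.
Total quadratic residues among the 3: 2.

2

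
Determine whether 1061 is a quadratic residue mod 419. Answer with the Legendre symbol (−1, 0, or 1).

Euler's criterion: (1061/419) ≡ 223^209 (mod 419).
223^2 ≡ 287 (mod 419)
223^4 ≡ 245 (mod 419)
223^8 ≡ 108 (mod 419)
223^16 ≡ 351 (mod 419)
223^32 ≡ 15 (mod 419)
223^64 ≡ 225 (mod 419)
223^128 ≡ 345 (mod 419)
223^209 = 223^(128+64+16+1) ≡ 418 (mod 419).
Result is 418 ≡ −1, so (1061/419) = −1.

-1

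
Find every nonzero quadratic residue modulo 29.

1,4,5,6,7,9,13,16,20,22,23,24,25,28

Square k = 1,…,14 (k and 29−k give the same square):
1²=1, 2²=4, 3²=9, 4²=16, 5²=25, 6²≡7, 7²≡20, 8²≡6, 9²≡23, 10²≡13, 11²≡5, 12²≡28, 13²≡24, 14²≡22 (mod 29).
So the quadratic residues mod 29 are {1, 4, 5, 6, 7, 9, 13, 16, 20, 22, 23, 24, 25, 28}.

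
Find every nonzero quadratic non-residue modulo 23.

5,7,10,11,14,15,17,19,20,21,22

Square k = 1,…,11 (k and 23−k give the same square):
1²=1, 2²=4, 3²=9, 4²=16, 5²≡2, 6²≡13, 7²≡3, 8²≡18, 9²≡12, 10²≡8, 11²≡6 (mod 23).
The residues are {1, 2, 3, 4, 6, 8, 9, 12, 13, 16, 18}; the non-residues are the remaining 11 nonzero classes.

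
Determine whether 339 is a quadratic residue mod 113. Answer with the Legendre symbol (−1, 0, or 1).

0

First reduce: 339 ≡ 0 (mod 113).
Top reduces to 0: gcd > 1, so the symbol is 0.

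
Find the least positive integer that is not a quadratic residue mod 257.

(2/257) = +1, so 2 is a residue.
(3/257) = −1, so 3 is the smallest positive non-residue mod 257.

3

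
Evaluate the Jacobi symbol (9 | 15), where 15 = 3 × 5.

0

Reciprocity: 9 ≡ 1 and 15 ≡ 3 (mod 4), so (9/15) = +(15/9).
Reduce top mod 9: now compute (6/9).
Pull out 2: since 9 ≡ 1 (mod 8), (2/9) = +1.
Reciprocity: 3 ≡ 3 and 9 ≡ 1 (mod 4), so (3/9) = +(9/3).
Reduce top mod 3: now compute (0/3).
Top reduces to 0: gcd > 1, so the symbol is 0.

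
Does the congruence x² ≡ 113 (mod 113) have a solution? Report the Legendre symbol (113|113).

First reduce: 113 ≡ 0 (mod 113).
Top reduces to 0: gcd > 1, so the symbol is 0.

0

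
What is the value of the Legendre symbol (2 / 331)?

Pull out 2: since 331 ≡ 3 (mod 8), (2/331) = -1.
Reached (1/331) = 1. Collecting the sign flips along the way, the symbol is -1.

-1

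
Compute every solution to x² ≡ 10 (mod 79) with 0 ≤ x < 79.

22, 57

Since 79 ≡ 3 (mod 4), a square root of 10 is 10^((79+1)/4) = 10^20 mod 79.
Repeated squaring: 10^2≡21, 10^4≡46, 10^8≡62, 10^16≡52 (mod 79).
10^20 = 10^(16+4) ≡ 22 (mod 79).
Check: 22² = 484 ≡ 10 (mod 79). The two roots are 22 and 57.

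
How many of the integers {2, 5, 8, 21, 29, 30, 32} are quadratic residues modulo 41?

(2/41) = +1 → QR.
(5/41) = +1 → QR.
(8/41) = +1 → QR.
(21/41) = +1 → QR.
(29/41) = -1 → non-residue.
(30/41) = -1 → non-residue.
(32/41) = +1 → QR.
Total quadratic residues among the 7: 5.

5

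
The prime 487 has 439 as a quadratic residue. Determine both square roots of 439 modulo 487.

88, 399

Since 487 ≡ 3 (mod 4), a square root of 439 is 439^((487+1)/4) = 439^122 mod 487.
Repeated squaring: 439^2≡356, 439^4≡116, 439^8≡307, 439^16≡258, 439^32≡332, 439^64≡162 (mod 487).
439^122 = 439^(64+32+16+8+2) ≡ 399 (mod 487).
Check: 399² = 159201 ≡ 439 (mod 487). The two roots are 88 and 399.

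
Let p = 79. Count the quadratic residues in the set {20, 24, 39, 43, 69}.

1

(20/79) = +1 → QR.
(24/79) = -1 → non-residue.
(39/79) = -1 → non-residue.
(43/79) = -1 → non-residue.
(69/79) = -1 → non-residue.
Total quadratic residues among the 5: 1.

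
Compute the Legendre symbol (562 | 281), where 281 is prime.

0

First reduce: 562 ≡ 0 (mod 281).
Top reduces to 0: gcd > 1, so the symbol is 0.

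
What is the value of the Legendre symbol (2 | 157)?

Euler's criterion: (2/157) ≡ 2^78 (mod 157).
2^2 ≡ 4 (mod 157)
2^4 ≡ 16 (mod 157)
2^8 ≡ 99 (mod 157)
2^16 ≡ 67 (mod 157)
2^32 ≡ 93 (mod 157)
2^64 ≡ 14 (mod 157)
2^78 = 2^(64+8+4+2) ≡ 156 (mod 157).
Result is 156 ≡ −1, so (2/157) = −1.

-1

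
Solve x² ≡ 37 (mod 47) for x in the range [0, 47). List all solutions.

Since 47 ≡ 3 (mod 4), a square root of 37 is 37^((47+1)/4) = 37^12 mod 47.
Repeated squaring: 37^2≡6, 37^4≡36, 37^8≡27 (mod 47).
37^12 = 37^(8+4) ≡ 32 (mod 47).
Check: 32² = 1024 ≡ 37 (mod 47). The two roots are 15 and 32.

15, 32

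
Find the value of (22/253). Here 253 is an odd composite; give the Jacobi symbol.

0

Pull out 2: since 253 ≡ 5 (mod 8), (2/253) = -1.
Reciprocity: 11 ≡ 3 and 253 ≡ 1 (mod 4), so (11/253) = +(253/11).
Reduce top mod 11: now compute (0/11).
Top reduces to 0: gcd > 1, so the symbol is 0.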